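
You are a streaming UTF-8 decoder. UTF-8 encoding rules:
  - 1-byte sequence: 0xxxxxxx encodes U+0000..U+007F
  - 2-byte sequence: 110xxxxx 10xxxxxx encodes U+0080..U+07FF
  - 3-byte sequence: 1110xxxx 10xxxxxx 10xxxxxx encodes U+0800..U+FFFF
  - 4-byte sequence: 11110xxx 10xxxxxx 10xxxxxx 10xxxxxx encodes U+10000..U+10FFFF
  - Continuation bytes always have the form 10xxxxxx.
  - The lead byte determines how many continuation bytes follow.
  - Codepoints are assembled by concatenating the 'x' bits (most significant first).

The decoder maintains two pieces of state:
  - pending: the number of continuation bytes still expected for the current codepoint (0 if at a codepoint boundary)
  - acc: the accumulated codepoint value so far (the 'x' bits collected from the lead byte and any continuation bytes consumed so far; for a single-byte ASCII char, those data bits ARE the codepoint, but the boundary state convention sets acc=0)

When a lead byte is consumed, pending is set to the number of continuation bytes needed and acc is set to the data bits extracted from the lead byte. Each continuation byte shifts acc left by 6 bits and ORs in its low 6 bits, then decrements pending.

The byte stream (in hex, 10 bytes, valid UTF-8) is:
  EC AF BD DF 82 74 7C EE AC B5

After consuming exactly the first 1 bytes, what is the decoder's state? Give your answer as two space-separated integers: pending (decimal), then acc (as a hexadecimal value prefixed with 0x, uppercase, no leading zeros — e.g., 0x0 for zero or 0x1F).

Answer: 2 0xC

Derivation:
Byte[0]=EC: 3-byte lead. pending=2, acc=0xC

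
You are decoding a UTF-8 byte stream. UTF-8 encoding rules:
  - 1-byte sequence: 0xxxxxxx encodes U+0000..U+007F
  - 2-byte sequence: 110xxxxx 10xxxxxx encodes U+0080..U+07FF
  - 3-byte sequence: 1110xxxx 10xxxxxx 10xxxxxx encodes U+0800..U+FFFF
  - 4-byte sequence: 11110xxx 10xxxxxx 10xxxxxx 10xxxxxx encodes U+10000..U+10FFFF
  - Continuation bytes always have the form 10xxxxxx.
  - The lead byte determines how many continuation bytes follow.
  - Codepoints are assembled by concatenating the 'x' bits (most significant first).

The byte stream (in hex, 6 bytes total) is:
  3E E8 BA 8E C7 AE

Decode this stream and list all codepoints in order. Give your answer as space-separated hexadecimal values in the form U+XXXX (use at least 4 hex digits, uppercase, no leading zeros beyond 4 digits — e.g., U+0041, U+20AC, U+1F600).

Answer: U+003E U+8E8E U+01EE

Derivation:
Byte[0]=3E: 1-byte ASCII. cp=U+003E
Byte[1]=E8: 3-byte lead, need 2 cont bytes. acc=0x8
Byte[2]=BA: continuation. acc=(acc<<6)|0x3A=0x23A
Byte[3]=8E: continuation. acc=(acc<<6)|0x0E=0x8E8E
Completed: cp=U+8E8E (starts at byte 1)
Byte[4]=C7: 2-byte lead, need 1 cont bytes. acc=0x7
Byte[5]=AE: continuation. acc=(acc<<6)|0x2E=0x1EE
Completed: cp=U+01EE (starts at byte 4)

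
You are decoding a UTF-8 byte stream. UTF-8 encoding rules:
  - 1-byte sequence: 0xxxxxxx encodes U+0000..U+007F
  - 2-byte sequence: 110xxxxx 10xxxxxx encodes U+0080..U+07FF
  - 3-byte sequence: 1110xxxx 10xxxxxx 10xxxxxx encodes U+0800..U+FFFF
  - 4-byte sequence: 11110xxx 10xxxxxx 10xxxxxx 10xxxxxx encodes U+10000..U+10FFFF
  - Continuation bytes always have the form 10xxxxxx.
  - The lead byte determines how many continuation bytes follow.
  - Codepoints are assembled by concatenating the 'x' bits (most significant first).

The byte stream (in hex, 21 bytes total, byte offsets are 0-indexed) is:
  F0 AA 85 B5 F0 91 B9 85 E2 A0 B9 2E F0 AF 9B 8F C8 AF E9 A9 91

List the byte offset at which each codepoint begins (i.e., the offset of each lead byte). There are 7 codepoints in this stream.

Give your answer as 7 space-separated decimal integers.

Answer: 0 4 8 11 12 16 18

Derivation:
Byte[0]=F0: 4-byte lead, need 3 cont bytes. acc=0x0
Byte[1]=AA: continuation. acc=(acc<<6)|0x2A=0x2A
Byte[2]=85: continuation. acc=(acc<<6)|0x05=0xA85
Byte[3]=B5: continuation. acc=(acc<<6)|0x35=0x2A175
Completed: cp=U+2A175 (starts at byte 0)
Byte[4]=F0: 4-byte lead, need 3 cont bytes. acc=0x0
Byte[5]=91: continuation. acc=(acc<<6)|0x11=0x11
Byte[6]=B9: continuation. acc=(acc<<6)|0x39=0x479
Byte[7]=85: continuation. acc=(acc<<6)|0x05=0x11E45
Completed: cp=U+11E45 (starts at byte 4)
Byte[8]=E2: 3-byte lead, need 2 cont bytes. acc=0x2
Byte[9]=A0: continuation. acc=(acc<<6)|0x20=0xA0
Byte[10]=B9: continuation. acc=(acc<<6)|0x39=0x2839
Completed: cp=U+2839 (starts at byte 8)
Byte[11]=2E: 1-byte ASCII. cp=U+002E
Byte[12]=F0: 4-byte lead, need 3 cont bytes. acc=0x0
Byte[13]=AF: continuation. acc=(acc<<6)|0x2F=0x2F
Byte[14]=9B: continuation. acc=(acc<<6)|0x1B=0xBDB
Byte[15]=8F: continuation. acc=(acc<<6)|0x0F=0x2F6CF
Completed: cp=U+2F6CF (starts at byte 12)
Byte[16]=C8: 2-byte lead, need 1 cont bytes. acc=0x8
Byte[17]=AF: continuation. acc=(acc<<6)|0x2F=0x22F
Completed: cp=U+022F (starts at byte 16)
Byte[18]=E9: 3-byte lead, need 2 cont bytes. acc=0x9
Byte[19]=A9: continuation. acc=(acc<<6)|0x29=0x269
Byte[20]=91: continuation. acc=(acc<<6)|0x11=0x9A51
Completed: cp=U+9A51 (starts at byte 18)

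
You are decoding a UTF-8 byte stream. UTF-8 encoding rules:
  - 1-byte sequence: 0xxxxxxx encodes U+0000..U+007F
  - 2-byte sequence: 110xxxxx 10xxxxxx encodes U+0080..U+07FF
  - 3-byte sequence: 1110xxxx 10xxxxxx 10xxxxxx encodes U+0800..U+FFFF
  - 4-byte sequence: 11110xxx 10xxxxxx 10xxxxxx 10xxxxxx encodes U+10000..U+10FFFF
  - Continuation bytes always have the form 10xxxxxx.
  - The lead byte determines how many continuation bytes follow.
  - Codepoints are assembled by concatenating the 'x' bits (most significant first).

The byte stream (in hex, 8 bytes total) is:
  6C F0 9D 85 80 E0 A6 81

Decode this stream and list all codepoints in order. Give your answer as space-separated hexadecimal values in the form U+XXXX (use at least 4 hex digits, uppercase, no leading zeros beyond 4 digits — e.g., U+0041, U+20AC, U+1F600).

Byte[0]=6C: 1-byte ASCII. cp=U+006C
Byte[1]=F0: 4-byte lead, need 3 cont bytes. acc=0x0
Byte[2]=9D: continuation. acc=(acc<<6)|0x1D=0x1D
Byte[3]=85: continuation. acc=(acc<<6)|0x05=0x745
Byte[4]=80: continuation. acc=(acc<<6)|0x00=0x1D140
Completed: cp=U+1D140 (starts at byte 1)
Byte[5]=E0: 3-byte lead, need 2 cont bytes. acc=0x0
Byte[6]=A6: continuation. acc=(acc<<6)|0x26=0x26
Byte[7]=81: continuation. acc=(acc<<6)|0x01=0x981
Completed: cp=U+0981 (starts at byte 5)

Answer: U+006C U+1D140 U+0981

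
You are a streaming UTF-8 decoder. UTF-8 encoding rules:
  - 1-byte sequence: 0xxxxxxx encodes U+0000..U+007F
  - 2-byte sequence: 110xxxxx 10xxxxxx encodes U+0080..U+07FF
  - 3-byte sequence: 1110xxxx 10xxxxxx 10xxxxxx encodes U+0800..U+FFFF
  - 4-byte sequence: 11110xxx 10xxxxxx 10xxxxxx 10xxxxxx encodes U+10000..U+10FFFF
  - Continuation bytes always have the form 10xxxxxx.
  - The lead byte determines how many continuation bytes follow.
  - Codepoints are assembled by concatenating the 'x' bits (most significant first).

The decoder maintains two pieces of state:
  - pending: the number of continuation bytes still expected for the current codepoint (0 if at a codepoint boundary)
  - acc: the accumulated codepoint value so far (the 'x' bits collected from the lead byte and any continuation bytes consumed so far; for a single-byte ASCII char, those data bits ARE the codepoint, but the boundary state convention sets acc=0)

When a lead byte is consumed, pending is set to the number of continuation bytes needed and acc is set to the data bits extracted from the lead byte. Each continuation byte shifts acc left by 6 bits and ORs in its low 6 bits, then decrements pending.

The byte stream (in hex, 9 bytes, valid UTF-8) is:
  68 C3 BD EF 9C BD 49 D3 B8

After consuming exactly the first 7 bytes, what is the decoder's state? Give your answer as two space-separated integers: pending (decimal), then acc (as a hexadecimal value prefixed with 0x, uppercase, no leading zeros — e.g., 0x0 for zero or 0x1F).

Answer: 0 0x0

Derivation:
Byte[0]=68: 1-byte. pending=0, acc=0x0
Byte[1]=C3: 2-byte lead. pending=1, acc=0x3
Byte[2]=BD: continuation. acc=(acc<<6)|0x3D=0xFD, pending=0
Byte[3]=EF: 3-byte lead. pending=2, acc=0xF
Byte[4]=9C: continuation. acc=(acc<<6)|0x1C=0x3DC, pending=1
Byte[5]=BD: continuation. acc=(acc<<6)|0x3D=0xF73D, pending=0
Byte[6]=49: 1-byte. pending=0, acc=0x0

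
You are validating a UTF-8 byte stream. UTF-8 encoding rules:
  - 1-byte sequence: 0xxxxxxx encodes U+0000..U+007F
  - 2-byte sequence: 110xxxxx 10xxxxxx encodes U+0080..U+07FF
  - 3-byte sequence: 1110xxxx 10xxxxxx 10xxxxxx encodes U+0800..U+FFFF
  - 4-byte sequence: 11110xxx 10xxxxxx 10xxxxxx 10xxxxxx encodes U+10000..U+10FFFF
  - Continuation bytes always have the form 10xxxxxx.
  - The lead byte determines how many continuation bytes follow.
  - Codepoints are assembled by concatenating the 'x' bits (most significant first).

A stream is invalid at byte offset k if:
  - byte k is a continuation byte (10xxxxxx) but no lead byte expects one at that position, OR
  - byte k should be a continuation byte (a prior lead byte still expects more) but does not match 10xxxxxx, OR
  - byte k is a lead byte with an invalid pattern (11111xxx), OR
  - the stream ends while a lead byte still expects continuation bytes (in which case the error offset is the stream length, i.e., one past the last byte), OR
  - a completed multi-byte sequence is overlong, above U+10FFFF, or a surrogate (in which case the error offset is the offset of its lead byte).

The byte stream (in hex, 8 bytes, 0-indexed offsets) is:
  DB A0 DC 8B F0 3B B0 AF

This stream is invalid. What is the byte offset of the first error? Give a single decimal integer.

Byte[0]=DB: 2-byte lead, need 1 cont bytes. acc=0x1B
Byte[1]=A0: continuation. acc=(acc<<6)|0x20=0x6E0
Completed: cp=U+06E0 (starts at byte 0)
Byte[2]=DC: 2-byte lead, need 1 cont bytes. acc=0x1C
Byte[3]=8B: continuation. acc=(acc<<6)|0x0B=0x70B
Completed: cp=U+070B (starts at byte 2)
Byte[4]=F0: 4-byte lead, need 3 cont bytes. acc=0x0
Byte[5]=3B: expected 10xxxxxx continuation. INVALID

Answer: 5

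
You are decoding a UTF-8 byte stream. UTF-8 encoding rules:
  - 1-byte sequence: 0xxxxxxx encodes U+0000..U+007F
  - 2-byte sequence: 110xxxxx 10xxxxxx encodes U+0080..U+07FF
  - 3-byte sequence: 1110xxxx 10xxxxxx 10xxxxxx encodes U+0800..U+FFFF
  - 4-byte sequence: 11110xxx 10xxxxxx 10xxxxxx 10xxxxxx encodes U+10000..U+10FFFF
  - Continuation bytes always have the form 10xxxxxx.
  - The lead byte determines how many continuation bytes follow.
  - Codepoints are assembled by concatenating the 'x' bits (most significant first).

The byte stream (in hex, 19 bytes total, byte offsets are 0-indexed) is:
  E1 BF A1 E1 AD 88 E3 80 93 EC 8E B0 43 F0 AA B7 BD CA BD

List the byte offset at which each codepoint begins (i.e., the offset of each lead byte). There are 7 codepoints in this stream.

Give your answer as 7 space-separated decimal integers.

Answer: 0 3 6 9 12 13 17

Derivation:
Byte[0]=E1: 3-byte lead, need 2 cont bytes. acc=0x1
Byte[1]=BF: continuation. acc=(acc<<6)|0x3F=0x7F
Byte[2]=A1: continuation. acc=(acc<<6)|0x21=0x1FE1
Completed: cp=U+1FE1 (starts at byte 0)
Byte[3]=E1: 3-byte lead, need 2 cont bytes. acc=0x1
Byte[4]=AD: continuation. acc=(acc<<6)|0x2D=0x6D
Byte[5]=88: continuation. acc=(acc<<6)|0x08=0x1B48
Completed: cp=U+1B48 (starts at byte 3)
Byte[6]=E3: 3-byte lead, need 2 cont bytes. acc=0x3
Byte[7]=80: continuation. acc=(acc<<6)|0x00=0xC0
Byte[8]=93: continuation. acc=(acc<<6)|0x13=0x3013
Completed: cp=U+3013 (starts at byte 6)
Byte[9]=EC: 3-byte lead, need 2 cont bytes. acc=0xC
Byte[10]=8E: continuation. acc=(acc<<6)|0x0E=0x30E
Byte[11]=B0: continuation. acc=(acc<<6)|0x30=0xC3B0
Completed: cp=U+C3B0 (starts at byte 9)
Byte[12]=43: 1-byte ASCII. cp=U+0043
Byte[13]=F0: 4-byte lead, need 3 cont bytes. acc=0x0
Byte[14]=AA: continuation. acc=(acc<<6)|0x2A=0x2A
Byte[15]=B7: continuation. acc=(acc<<6)|0x37=0xAB7
Byte[16]=BD: continuation. acc=(acc<<6)|0x3D=0x2ADFD
Completed: cp=U+2ADFD (starts at byte 13)
Byte[17]=CA: 2-byte lead, need 1 cont bytes. acc=0xA
Byte[18]=BD: continuation. acc=(acc<<6)|0x3D=0x2BD
Completed: cp=U+02BD (starts at byte 17)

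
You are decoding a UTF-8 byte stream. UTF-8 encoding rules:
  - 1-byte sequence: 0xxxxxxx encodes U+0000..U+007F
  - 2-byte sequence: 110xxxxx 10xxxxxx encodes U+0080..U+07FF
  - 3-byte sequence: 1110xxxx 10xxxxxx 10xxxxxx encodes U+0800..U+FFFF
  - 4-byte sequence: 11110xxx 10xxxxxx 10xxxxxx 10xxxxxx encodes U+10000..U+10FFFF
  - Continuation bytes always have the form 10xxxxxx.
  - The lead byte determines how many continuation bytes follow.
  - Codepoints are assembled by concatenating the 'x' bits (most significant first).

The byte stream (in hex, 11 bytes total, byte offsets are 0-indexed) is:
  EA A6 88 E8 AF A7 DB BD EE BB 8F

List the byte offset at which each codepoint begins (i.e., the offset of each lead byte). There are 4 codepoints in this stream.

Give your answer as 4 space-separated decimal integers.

Byte[0]=EA: 3-byte lead, need 2 cont bytes. acc=0xA
Byte[1]=A6: continuation. acc=(acc<<6)|0x26=0x2A6
Byte[2]=88: continuation. acc=(acc<<6)|0x08=0xA988
Completed: cp=U+A988 (starts at byte 0)
Byte[3]=E8: 3-byte lead, need 2 cont bytes. acc=0x8
Byte[4]=AF: continuation. acc=(acc<<6)|0x2F=0x22F
Byte[5]=A7: continuation. acc=(acc<<6)|0x27=0x8BE7
Completed: cp=U+8BE7 (starts at byte 3)
Byte[6]=DB: 2-byte lead, need 1 cont bytes. acc=0x1B
Byte[7]=BD: continuation. acc=(acc<<6)|0x3D=0x6FD
Completed: cp=U+06FD (starts at byte 6)
Byte[8]=EE: 3-byte lead, need 2 cont bytes. acc=0xE
Byte[9]=BB: continuation. acc=(acc<<6)|0x3B=0x3BB
Byte[10]=8F: continuation. acc=(acc<<6)|0x0F=0xEECF
Completed: cp=U+EECF (starts at byte 8)

Answer: 0 3 6 8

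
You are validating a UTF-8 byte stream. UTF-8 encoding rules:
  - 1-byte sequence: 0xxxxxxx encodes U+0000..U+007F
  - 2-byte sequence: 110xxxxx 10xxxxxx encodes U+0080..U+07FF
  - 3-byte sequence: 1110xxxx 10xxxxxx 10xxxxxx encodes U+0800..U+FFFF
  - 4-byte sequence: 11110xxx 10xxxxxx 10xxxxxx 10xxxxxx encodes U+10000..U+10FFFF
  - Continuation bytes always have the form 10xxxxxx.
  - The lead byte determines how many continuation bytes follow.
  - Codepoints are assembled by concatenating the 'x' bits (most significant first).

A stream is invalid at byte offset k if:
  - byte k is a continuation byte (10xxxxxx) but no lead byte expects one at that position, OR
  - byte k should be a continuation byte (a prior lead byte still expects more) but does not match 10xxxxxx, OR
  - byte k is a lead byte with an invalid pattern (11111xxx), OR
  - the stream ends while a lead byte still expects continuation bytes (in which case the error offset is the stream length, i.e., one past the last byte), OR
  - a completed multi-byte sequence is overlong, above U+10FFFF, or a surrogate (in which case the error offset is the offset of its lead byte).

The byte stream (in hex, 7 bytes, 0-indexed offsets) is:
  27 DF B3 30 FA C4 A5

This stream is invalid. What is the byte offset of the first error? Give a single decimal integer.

Byte[0]=27: 1-byte ASCII. cp=U+0027
Byte[1]=DF: 2-byte lead, need 1 cont bytes. acc=0x1F
Byte[2]=B3: continuation. acc=(acc<<6)|0x33=0x7F3
Completed: cp=U+07F3 (starts at byte 1)
Byte[3]=30: 1-byte ASCII. cp=U+0030
Byte[4]=FA: INVALID lead byte (not 0xxx/110x/1110/11110)

Answer: 4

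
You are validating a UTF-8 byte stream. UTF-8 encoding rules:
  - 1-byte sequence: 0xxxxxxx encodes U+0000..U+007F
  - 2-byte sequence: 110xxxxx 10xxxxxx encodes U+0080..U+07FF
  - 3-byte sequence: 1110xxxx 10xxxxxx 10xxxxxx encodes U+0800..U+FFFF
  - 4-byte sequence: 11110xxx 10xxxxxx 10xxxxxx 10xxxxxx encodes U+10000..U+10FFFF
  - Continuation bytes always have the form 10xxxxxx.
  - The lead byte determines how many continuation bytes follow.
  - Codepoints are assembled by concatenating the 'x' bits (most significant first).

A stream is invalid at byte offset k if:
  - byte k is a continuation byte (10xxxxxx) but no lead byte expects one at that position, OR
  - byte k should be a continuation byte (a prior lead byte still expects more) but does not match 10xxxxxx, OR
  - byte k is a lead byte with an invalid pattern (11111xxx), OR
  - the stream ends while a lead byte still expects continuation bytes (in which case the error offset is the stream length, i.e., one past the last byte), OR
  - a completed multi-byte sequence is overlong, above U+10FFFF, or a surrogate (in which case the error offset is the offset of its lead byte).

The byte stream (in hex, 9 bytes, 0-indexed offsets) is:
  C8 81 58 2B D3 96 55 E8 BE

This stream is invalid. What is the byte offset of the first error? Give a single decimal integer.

Answer: 9

Derivation:
Byte[0]=C8: 2-byte lead, need 1 cont bytes. acc=0x8
Byte[1]=81: continuation. acc=(acc<<6)|0x01=0x201
Completed: cp=U+0201 (starts at byte 0)
Byte[2]=58: 1-byte ASCII. cp=U+0058
Byte[3]=2B: 1-byte ASCII. cp=U+002B
Byte[4]=D3: 2-byte lead, need 1 cont bytes. acc=0x13
Byte[5]=96: continuation. acc=(acc<<6)|0x16=0x4D6
Completed: cp=U+04D6 (starts at byte 4)
Byte[6]=55: 1-byte ASCII. cp=U+0055
Byte[7]=E8: 3-byte lead, need 2 cont bytes. acc=0x8
Byte[8]=BE: continuation. acc=(acc<<6)|0x3E=0x23E
Byte[9]: stream ended, expected continuation. INVALID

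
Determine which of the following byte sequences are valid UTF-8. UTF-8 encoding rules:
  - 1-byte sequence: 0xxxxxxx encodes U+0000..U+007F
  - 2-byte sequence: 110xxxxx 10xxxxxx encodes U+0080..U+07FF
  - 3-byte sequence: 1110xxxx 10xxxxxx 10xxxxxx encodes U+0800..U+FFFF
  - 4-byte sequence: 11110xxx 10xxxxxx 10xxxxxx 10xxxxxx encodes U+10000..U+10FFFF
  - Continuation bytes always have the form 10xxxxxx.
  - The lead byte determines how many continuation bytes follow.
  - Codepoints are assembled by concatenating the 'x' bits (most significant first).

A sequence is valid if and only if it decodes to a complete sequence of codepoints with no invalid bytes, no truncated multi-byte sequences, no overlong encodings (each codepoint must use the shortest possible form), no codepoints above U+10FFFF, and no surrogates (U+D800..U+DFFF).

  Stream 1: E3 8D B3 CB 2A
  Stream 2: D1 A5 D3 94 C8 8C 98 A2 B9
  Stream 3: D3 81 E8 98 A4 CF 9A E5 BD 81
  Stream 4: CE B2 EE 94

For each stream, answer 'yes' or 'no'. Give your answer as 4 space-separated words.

Answer: no no yes no

Derivation:
Stream 1: error at byte offset 4. INVALID
Stream 2: error at byte offset 6. INVALID
Stream 3: decodes cleanly. VALID
Stream 4: error at byte offset 4. INVALID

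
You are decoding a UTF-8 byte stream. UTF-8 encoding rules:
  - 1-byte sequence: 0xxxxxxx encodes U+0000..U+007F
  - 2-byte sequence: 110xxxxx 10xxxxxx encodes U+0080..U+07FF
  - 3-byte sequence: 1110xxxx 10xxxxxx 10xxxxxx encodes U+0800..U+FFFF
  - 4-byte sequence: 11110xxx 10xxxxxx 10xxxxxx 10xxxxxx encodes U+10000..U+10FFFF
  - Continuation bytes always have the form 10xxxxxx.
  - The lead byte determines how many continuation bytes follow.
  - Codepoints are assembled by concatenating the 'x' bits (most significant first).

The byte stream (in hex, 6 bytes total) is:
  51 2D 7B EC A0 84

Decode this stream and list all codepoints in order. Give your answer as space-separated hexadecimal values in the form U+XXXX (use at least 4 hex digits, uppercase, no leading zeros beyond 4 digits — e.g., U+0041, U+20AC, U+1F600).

Byte[0]=51: 1-byte ASCII. cp=U+0051
Byte[1]=2D: 1-byte ASCII. cp=U+002D
Byte[2]=7B: 1-byte ASCII. cp=U+007B
Byte[3]=EC: 3-byte lead, need 2 cont bytes. acc=0xC
Byte[4]=A0: continuation. acc=(acc<<6)|0x20=0x320
Byte[5]=84: continuation. acc=(acc<<6)|0x04=0xC804
Completed: cp=U+C804 (starts at byte 3)

Answer: U+0051 U+002D U+007B U+C804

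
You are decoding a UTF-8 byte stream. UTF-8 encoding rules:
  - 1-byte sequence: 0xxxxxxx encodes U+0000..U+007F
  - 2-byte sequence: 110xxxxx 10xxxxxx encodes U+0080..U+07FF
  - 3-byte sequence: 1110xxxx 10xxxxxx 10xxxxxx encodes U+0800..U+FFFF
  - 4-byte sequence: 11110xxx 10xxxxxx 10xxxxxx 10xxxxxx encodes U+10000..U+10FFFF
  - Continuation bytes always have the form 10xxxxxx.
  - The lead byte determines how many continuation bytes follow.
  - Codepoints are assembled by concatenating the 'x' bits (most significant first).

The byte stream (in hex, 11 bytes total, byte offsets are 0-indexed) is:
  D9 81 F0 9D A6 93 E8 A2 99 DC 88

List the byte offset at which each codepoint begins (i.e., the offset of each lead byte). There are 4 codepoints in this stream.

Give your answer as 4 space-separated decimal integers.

Byte[0]=D9: 2-byte lead, need 1 cont bytes. acc=0x19
Byte[1]=81: continuation. acc=(acc<<6)|0x01=0x641
Completed: cp=U+0641 (starts at byte 0)
Byte[2]=F0: 4-byte lead, need 3 cont bytes. acc=0x0
Byte[3]=9D: continuation. acc=(acc<<6)|0x1D=0x1D
Byte[4]=A6: continuation. acc=(acc<<6)|0x26=0x766
Byte[5]=93: continuation. acc=(acc<<6)|0x13=0x1D993
Completed: cp=U+1D993 (starts at byte 2)
Byte[6]=E8: 3-byte lead, need 2 cont bytes. acc=0x8
Byte[7]=A2: continuation. acc=(acc<<6)|0x22=0x222
Byte[8]=99: continuation. acc=(acc<<6)|0x19=0x8899
Completed: cp=U+8899 (starts at byte 6)
Byte[9]=DC: 2-byte lead, need 1 cont bytes. acc=0x1C
Byte[10]=88: continuation. acc=(acc<<6)|0x08=0x708
Completed: cp=U+0708 (starts at byte 9)

Answer: 0 2 6 9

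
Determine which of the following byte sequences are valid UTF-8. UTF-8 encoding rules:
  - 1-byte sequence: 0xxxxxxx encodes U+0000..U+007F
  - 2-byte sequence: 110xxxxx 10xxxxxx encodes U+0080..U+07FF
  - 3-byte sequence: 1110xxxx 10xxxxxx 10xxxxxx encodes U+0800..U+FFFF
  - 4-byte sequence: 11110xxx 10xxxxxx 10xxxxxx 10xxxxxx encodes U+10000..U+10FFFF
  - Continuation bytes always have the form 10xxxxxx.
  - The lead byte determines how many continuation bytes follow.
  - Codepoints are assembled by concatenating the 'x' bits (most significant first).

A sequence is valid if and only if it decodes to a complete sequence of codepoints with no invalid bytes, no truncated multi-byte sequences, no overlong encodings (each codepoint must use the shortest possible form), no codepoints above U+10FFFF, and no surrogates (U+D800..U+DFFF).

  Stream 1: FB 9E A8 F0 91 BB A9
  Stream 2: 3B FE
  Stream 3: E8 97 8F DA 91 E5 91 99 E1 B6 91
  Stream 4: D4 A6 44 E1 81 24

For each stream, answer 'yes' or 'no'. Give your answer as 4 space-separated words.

Stream 1: error at byte offset 0. INVALID
Stream 2: error at byte offset 1. INVALID
Stream 3: decodes cleanly. VALID
Stream 4: error at byte offset 5. INVALID

Answer: no no yes no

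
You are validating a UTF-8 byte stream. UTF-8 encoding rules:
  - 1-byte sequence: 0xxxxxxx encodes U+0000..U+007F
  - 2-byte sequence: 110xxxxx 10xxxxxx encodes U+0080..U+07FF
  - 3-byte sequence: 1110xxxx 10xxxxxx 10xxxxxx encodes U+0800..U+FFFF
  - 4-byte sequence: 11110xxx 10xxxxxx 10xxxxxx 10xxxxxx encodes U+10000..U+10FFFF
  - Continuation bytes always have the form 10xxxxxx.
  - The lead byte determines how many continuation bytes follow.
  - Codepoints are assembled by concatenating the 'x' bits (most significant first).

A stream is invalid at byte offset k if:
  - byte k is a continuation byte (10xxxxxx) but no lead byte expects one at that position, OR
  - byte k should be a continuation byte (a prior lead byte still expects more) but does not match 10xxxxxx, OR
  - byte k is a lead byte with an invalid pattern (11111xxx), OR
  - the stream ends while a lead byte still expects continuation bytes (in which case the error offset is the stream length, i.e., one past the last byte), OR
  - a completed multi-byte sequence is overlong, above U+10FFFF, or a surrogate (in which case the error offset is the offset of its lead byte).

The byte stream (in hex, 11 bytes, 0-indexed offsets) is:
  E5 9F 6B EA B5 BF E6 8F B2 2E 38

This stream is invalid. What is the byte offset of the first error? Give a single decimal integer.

Answer: 2

Derivation:
Byte[0]=E5: 3-byte lead, need 2 cont bytes. acc=0x5
Byte[1]=9F: continuation. acc=(acc<<6)|0x1F=0x15F
Byte[2]=6B: expected 10xxxxxx continuation. INVALID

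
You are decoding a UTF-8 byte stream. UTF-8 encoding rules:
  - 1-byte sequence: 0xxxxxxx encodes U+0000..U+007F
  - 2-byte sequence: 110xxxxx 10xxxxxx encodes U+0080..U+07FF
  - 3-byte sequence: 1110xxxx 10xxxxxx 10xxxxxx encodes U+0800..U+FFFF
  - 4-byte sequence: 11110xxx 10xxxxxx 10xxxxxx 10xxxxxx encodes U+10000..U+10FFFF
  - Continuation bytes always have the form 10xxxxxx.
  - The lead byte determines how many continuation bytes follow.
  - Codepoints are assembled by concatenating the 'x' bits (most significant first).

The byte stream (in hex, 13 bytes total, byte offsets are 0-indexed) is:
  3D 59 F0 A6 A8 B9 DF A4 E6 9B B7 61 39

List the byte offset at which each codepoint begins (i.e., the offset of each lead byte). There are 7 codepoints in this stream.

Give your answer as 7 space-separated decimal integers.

Answer: 0 1 2 6 8 11 12

Derivation:
Byte[0]=3D: 1-byte ASCII. cp=U+003D
Byte[1]=59: 1-byte ASCII. cp=U+0059
Byte[2]=F0: 4-byte lead, need 3 cont bytes. acc=0x0
Byte[3]=A6: continuation. acc=(acc<<6)|0x26=0x26
Byte[4]=A8: continuation. acc=(acc<<6)|0x28=0x9A8
Byte[5]=B9: continuation. acc=(acc<<6)|0x39=0x26A39
Completed: cp=U+26A39 (starts at byte 2)
Byte[6]=DF: 2-byte lead, need 1 cont bytes. acc=0x1F
Byte[7]=A4: continuation. acc=(acc<<6)|0x24=0x7E4
Completed: cp=U+07E4 (starts at byte 6)
Byte[8]=E6: 3-byte lead, need 2 cont bytes. acc=0x6
Byte[9]=9B: continuation. acc=(acc<<6)|0x1B=0x19B
Byte[10]=B7: continuation. acc=(acc<<6)|0x37=0x66F7
Completed: cp=U+66F7 (starts at byte 8)
Byte[11]=61: 1-byte ASCII. cp=U+0061
Byte[12]=39: 1-byte ASCII. cp=U+0039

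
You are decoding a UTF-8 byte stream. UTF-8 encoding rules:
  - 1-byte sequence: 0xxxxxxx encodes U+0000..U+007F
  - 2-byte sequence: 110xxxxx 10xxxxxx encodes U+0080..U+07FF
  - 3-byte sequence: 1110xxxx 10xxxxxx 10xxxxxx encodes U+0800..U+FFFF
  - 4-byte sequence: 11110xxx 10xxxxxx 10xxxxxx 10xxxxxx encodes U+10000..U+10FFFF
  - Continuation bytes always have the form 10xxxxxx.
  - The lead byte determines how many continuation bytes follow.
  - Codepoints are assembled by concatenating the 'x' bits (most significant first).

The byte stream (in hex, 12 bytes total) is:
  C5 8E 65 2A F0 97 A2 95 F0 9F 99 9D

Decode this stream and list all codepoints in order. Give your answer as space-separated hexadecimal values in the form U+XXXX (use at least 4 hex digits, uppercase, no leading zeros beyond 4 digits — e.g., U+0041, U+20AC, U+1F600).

Answer: U+014E U+0065 U+002A U+17895 U+1F65D

Derivation:
Byte[0]=C5: 2-byte lead, need 1 cont bytes. acc=0x5
Byte[1]=8E: continuation. acc=(acc<<6)|0x0E=0x14E
Completed: cp=U+014E (starts at byte 0)
Byte[2]=65: 1-byte ASCII. cp=U+0065
Byte[3]=2A: 1-byte ASCII. cp=U+002A
Byte[4]=F0: 4-byte lead, need 3 cont bytes. acc=0x0
Byte[5]=97: continuation. acc=(acc<<6)|0x17=0x17
Byte[6]=A2: continuation. acc=(acc<<6)|0x22=0x5E2
Byte[7]=95: continuation. acc=(acc<<6)|0x15=0x17895
Completed: cp=U+17895 (starts at byte 4)
Byte[8]=F0: 4-byte lead, need 3 cont bytes. acc=0x0
Byte[9]=9F: continuation. acc=(acc<<6)|0x1F=0x1F
Byte[10]=99: continuation. acc=(acc<<6)|0x19=0x7D9
Byte[11]=9D: continuation. acc=(acc<<6)|0x1D=0x1F65D
Completed: cp=U+1F65D (starts at byte 8)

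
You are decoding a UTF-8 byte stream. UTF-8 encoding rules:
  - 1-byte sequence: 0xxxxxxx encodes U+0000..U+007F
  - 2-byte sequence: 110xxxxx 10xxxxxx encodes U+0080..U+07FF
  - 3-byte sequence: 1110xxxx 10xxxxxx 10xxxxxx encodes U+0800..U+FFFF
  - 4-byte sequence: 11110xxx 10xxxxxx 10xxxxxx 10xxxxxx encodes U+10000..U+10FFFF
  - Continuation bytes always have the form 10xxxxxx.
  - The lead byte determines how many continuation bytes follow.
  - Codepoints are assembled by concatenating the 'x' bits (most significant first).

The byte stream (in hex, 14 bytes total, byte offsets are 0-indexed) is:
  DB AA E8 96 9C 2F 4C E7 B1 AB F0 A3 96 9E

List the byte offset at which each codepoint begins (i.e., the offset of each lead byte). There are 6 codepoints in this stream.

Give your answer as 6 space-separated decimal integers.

Answer: 0 2 5 6 7 10

Derivation:
Byte[0]=DB: 2-byte lead, need 1 cont bytes. acc=0x1B
Byte[1]=AA: continuation. acc=(acc<<6)|0x2A=0x6EA
Completed: cp=U+06EA (starts at byte 0)
Byte[2]=E8: 3-byte lead, need 2 cont bytes. acc=0x8
Byte[3]=96: continuation. acc=(acc<<6)|0x16=0x216
Byte[4]=9C: continuation. acc=(acc<<6)|0x1C=0x859C
Completed: cp=U+859C (starts at byte 2)
Byte[5]=2F: 1-byte ASCII. cp=U+002F
Byte[6]=4C: 1-byte ASCII. cp=U+004C
Byte[7]=E7: 3-byte lead, need 2 cont bytes. acc=0x7
Byte[8]=B1: continuation. acc=(acc<<6)|0x31=0x1F1
Byte[9]=AB: continuation. acc=(acc<<6)|0x2B=0x7C6B
Completed: cp=U+7C6B (starts at byte 7)
Byte[10]=F0: 4-byte lead, need 3 cont bytes. acc=0x0
Byte[11]=A3: continuation. acc=(acc<<6)|0x23=0x23
Byte[12]=96: continuation. acc=(acc<<6)|0x16=0x8D6
Byte[13]=9E: continuation. acc=(acc<<6)|0x1E=0x2359E
Completed: cp=U+2359E (starts at byte 10)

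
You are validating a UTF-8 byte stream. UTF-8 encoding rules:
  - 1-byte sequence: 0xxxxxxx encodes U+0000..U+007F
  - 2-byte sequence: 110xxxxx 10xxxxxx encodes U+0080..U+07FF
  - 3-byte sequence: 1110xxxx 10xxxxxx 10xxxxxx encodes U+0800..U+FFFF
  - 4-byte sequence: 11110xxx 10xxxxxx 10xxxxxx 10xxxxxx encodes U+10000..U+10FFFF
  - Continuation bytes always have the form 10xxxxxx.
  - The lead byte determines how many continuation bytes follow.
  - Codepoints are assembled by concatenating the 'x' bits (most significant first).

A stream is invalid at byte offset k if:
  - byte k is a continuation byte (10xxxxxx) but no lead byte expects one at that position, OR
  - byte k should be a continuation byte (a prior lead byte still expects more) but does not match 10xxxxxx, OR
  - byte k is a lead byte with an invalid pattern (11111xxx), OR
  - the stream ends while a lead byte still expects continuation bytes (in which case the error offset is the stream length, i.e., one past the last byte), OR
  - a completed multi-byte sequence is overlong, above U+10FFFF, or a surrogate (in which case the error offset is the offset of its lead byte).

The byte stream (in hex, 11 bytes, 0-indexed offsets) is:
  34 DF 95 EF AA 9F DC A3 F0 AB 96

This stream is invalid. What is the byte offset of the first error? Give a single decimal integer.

Byte[0]=34: 1-byte ASCII. cp=U+0034
Byte[1]=DF: 2-byte lead, need 1 cont bytes. acc=0x1F
Byte[2]=95: continuation. acc=(acc<<6)|0x15=0x7D5
Completed: cp=U+07D5 (starts at byte 1)
Byte[3]=EF: 3-byte lead, need 2 cont bytes. acc=0xF
Byte[4]=AA: continuation. acc=(acc<<6)|0x2A=0x3EA
Byte[5]=9F: continuation. acc=(acc<<6)|0x1F=0xFA9F
Completed: cp=U+FA9F (starts at byte 3)
Byte[6]=DC: 2-byte lead, need 1 cont bytes. acc=0x1C
Byte[7]=A3: continuation. acc=(acc<<6)|0x23=0x723
Completed: cp=U+0723 (starts at byte 6)
Byte[8]=F0: 4-byte lead, need 3 cont bytes. acc=0x0
Byte[9]=AB: continuation. acc=(acc<<6)|0x2B=0x2B
Byte[10]=96: continuation. acc=(acc<<6)|0x16=0xAD6
Byte[11]: stream ended, expected continuation. INVALID

Answer: 11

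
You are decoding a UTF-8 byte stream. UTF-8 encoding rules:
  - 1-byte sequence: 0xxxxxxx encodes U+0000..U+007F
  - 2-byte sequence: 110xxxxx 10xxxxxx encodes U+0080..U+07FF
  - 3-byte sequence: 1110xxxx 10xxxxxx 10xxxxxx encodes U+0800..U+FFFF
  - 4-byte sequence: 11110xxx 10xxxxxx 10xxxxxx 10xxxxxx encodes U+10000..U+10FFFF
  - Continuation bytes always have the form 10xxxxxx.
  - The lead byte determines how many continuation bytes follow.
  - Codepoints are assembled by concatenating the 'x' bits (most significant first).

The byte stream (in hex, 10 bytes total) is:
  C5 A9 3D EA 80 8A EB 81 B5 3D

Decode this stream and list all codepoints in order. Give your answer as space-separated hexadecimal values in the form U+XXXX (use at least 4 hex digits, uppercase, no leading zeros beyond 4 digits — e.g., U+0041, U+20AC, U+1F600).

Answer: U+0169 U+003D U+A00A U+B075 U+003D

Derivation:
Byte[0]=C5: 2-byte lead, need 1 cont bytes. acc=0x5
Byte[1]=A9: continuation. acc=(acc<<6)|0x29=0x169
Completed: cp=U+0169 (starts at byte 0)
Byte[2]=3D: 1-byte ASCII. cp=U+003D
Byte[3]=EA: 3-byte lead, need 2 cont bytes. acc=0xA
Byte[4]=80: continuation. acc=(acc<<6)|0x00=0x280
Byte[5]=8A: continuation. acc=(acc<<6)|0x0A=0xA00A
Completed: cp=U+A00A (starts at byte 3)
Byte[6]=EB: 3-byte lead, need 2 cont bytes. acc=0xB
Byte[7]=81: continuation. acc=(acc<<6)|0x01=0x2C1
Byte[8]=B5: continuation. acc=(acc<<6)|0x35=0xB075
Completed: cp=U+B075 (starts at byte 6)
Byte[9]=3D: 1-byte ASCII. cp=U+003D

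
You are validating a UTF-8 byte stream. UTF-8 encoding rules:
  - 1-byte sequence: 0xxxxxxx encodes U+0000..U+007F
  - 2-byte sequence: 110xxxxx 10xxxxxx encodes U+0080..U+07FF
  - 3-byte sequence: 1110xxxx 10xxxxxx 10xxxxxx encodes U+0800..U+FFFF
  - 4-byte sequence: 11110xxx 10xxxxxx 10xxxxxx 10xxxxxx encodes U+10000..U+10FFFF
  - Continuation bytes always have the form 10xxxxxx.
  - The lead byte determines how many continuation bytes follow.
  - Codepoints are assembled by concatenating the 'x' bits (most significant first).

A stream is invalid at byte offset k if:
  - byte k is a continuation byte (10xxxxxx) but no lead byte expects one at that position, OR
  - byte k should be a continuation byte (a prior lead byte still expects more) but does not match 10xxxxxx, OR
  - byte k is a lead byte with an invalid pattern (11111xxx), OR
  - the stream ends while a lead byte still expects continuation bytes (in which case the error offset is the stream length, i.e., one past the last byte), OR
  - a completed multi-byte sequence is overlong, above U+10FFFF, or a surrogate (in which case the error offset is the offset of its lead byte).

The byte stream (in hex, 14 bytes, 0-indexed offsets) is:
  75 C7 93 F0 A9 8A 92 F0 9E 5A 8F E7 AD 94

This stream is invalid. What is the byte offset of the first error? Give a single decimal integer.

Answer: 9

Derivation:
Byte[0]=75: 1-byte ASCII. cp=U+0075
Byte[1]=C7: 2-byte lead, need 1 cont bytes. acc=0x7
Byte[2]=93: continuation. acc=(acc<<6)|0x13=0x1D3
Completed: cp=U+01D3 (starts at byte 1)
Byte[3]=F0: 4-byte lead, need 3 cont bytes. acc=0x0
Byte[4]=A9: continuation. acc=(acc<<6)|0x29=0x29
Byte[5]=8A: continuation. acc=(acc<<6)|0x0A=0xA4A
Byte[6]=92: continuation. acc=(acc<<6)|0x12=0x29292
Completed: cp=U+29292 (starts at byte 3)
Byte[7]=F0: 4-byte lead, need 3 cont bytes. acc=0x0
Byte[8]=9E: continuation. acc=(acc<<6)|0x1E=0x1E
Byte[9]=5A: expected 10xxxxxx continuation. INVALID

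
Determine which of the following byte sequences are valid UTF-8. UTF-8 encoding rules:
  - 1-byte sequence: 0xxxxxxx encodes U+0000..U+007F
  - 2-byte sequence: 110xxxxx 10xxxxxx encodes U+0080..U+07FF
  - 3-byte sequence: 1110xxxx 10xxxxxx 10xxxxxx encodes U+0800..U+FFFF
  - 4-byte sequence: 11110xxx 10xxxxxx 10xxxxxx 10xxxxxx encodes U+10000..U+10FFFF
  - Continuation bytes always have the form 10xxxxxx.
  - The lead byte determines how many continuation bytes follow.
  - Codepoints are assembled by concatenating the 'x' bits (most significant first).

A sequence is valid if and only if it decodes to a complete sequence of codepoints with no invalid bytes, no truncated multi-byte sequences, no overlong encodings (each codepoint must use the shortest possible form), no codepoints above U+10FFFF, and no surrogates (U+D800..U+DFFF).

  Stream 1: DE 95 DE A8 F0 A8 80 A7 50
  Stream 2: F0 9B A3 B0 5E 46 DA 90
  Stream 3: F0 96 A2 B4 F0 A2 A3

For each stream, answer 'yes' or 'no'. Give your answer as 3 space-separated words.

Answer: yes yes no

Derivation:
Stream 1: decodes cleanly. VALID
Stream 2: decodes cleanly. VALID
Stream 3: error at byte offset 7. INVALID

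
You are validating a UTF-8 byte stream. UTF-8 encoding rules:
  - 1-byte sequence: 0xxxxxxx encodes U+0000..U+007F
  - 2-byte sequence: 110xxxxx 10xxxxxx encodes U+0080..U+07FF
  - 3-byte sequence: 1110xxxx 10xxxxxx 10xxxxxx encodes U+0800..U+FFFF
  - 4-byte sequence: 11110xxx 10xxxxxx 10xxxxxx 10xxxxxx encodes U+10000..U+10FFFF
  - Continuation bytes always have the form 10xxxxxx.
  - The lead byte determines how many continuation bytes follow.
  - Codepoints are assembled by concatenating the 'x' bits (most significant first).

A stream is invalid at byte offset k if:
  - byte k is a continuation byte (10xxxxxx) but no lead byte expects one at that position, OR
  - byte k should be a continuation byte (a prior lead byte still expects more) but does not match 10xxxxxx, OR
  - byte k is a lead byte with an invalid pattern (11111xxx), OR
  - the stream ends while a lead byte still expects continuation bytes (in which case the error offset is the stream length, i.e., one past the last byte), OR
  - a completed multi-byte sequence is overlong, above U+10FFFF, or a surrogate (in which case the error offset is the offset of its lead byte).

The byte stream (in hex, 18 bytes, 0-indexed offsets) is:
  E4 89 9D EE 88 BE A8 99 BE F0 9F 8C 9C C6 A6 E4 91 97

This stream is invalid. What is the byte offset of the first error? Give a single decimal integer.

Answer: 6

Derivation:
Byte[0]=E4: 3-byte lead, need 2 cont bytes. acc=0x4
Byte[1]=89: continuation. acc=(acc<<6)|0x09=0x109
Byte[2]=9D: continuation. acc=(acc<<6)|0x1D=0x425D
Completed: cp=U+425D (starts at byte 0)
Byte[3]=EE: 3-byte lead, need 2 cont bytes. acc=0xE
Byte[4]=88: continuation. acc=(acc<<6)|0x08=0x388
Byte[5]=BE: continuation. acc=(acc<<6)|0x3E=0xE23E
Completed: cp=U+E23E (starts at byte 3)
Byte[6]=A8: INVALID lead byte (not 0xxx/110x/1110/11110)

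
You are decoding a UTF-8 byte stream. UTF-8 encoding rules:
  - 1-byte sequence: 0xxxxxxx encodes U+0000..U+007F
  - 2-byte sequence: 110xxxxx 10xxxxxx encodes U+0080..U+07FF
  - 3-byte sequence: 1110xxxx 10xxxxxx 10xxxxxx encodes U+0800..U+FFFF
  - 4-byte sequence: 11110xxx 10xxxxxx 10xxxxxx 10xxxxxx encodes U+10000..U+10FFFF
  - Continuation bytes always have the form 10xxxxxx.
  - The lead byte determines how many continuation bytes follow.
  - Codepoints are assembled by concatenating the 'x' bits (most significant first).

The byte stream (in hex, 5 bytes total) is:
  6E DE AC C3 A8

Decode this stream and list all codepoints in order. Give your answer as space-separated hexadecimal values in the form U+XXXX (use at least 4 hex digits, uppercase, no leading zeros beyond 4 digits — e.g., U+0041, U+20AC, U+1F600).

Byte[0]=6E: 1-byte ASCII. cp=U+006E
Byte[1]=DE: 2-byte lead, need 1 cont bytes. acc=0x1E
Byte[2]=AC: continuation. acc=(acc<<6)|0x2C=0x7AC
Completed: cp=U+07AC (starts at byte 1)
Byte[3]=C3: 2-byte lead, need 1 cont bytes. acc=0x3
Byte[4]=A8: continuation. acc=(acc<<6)|0x28=0xE8
Completed: cp=U+00E8 (starts at byte 3)

Answer: U+006E U+07AC U+00E8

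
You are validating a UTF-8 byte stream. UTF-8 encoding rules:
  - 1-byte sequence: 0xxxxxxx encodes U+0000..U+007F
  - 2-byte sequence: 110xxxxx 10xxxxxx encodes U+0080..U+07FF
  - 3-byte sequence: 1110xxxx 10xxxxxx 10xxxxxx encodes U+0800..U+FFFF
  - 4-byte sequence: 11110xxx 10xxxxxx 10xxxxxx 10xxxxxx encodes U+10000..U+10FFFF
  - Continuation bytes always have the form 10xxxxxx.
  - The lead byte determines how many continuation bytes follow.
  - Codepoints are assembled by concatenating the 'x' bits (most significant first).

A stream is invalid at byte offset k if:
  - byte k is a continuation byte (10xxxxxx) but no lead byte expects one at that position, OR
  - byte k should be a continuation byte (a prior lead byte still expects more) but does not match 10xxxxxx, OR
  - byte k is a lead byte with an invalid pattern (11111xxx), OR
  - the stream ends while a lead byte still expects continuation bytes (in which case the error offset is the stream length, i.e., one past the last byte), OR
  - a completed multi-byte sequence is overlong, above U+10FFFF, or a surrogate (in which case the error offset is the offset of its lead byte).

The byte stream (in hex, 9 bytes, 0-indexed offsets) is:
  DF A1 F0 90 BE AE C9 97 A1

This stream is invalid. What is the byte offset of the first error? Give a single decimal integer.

Answer: 8

Derivation:
Byte[0]=DF: 2-byte lead, need 1 cont bytes. acc=0x1F
Byte[1]=A1: continuation. acc=(acc<<6)|0x21=0x7E1
Completed: cp=U+07E1 (starts at byte 0)
Byte[2]=F0: 4-byte lead, need 3 cont bytes. acc=0x0
Byte[3]=90: continuation. acc=(acc<<6)|0x10=0x10
Byte[4]=BE: continuation. acc=(acc<<6)|0x3E=0x43E
Byte[5]=AE: continuation. acc=(acc<<6)|0x2E=0x10FAE
Completed: cp=U+10FAE (starts at byte 2)
Byte[6]=C9: 2-byte lead, need 1 cont bytes. acc=0x9
Byte[7]=97: continuation. acc=(acc<<6)|0x17=0x257
Completed: cp=U+0257 (starts at byte 6)
Byte[8]=A1: INVALID lead byte (not 0xxx/110x/1110/11110)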